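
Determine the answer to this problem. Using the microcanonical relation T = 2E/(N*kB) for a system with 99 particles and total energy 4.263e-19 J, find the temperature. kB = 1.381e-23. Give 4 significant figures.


Step 1: Numerator = 2*E = 2*4.263e-19 = 8.526e-19 J
Step 2: Denominator = N*kB = 99*1.381e-23 = 1.367e-21
Step 3: T = 8.526e-19 / 1.367e-21 = 623.6 K

623.6


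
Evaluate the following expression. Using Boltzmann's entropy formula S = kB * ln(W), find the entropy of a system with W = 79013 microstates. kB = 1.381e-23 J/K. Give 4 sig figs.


Step 1: ln(W) = ln(79013) = 11.28
Step 2: S = kB * ln(W) = 1.381e-23 * 11.28
Step 3: S = 1.557e-22 J/K

1.557e-22


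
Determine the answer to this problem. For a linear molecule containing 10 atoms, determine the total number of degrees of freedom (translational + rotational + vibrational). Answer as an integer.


Step 1: Translational DOF = 3
Step 2: Rotational DOF (linear) = 2
Step 3: Vibrational DOF = 3*10 - 5 = 25
Step 4: Total = 3 + 2 + 25 = 30

30


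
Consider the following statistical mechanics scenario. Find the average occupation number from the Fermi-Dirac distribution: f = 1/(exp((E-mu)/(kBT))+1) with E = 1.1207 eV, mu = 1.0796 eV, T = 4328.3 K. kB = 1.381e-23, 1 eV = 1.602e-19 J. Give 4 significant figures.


Step 1: (E - mu) = 1.1207 - 1.0796 = 0.0411 eV
Step 2: Convert: (E-mu)*eV = 6.584e-21 J
Step 3: x = (E-mu)*eV/(kB*T) = 0.1102
Step 4: f = 1/(exp(0.1102)+1) = 0.4725

0.4725


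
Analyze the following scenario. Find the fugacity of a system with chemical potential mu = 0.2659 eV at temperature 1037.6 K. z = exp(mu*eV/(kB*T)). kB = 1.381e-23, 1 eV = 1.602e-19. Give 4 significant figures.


Step 1: Convert mu to Joules: 0.2659*1.602e-19 = 4.26e-20 J
Step 2: kB*T = 1.381e-23*1037.6 = 1.433e-20 J
Step 3: mu/(kB*T) = 2.973
Step 4: z = exp(2.973) = 19.55

19.55


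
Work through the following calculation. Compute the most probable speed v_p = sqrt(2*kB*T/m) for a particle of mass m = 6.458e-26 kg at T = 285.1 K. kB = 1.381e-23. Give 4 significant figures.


Step 1: Numerator = 2*kB*T = 2*1.381e-23*285.1 = 7.874e-21
Step 2: Ratio = 7.874e-21 / 6.458e-26 = 1.219e+05
Step 3: v_p = sqrt(1.219e+05) = 349.2 m/s

349.2


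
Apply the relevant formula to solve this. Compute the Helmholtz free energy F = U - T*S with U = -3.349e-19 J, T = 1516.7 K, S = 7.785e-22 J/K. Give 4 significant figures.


Step 1: T*S = 1516.7 * 7.785e-22 = 1.181e-18 J
Step 2: F = U - T*S = -3.349e-19 - 1.181e-18
Step 3: F = -1.516e-18 J

-1.516e-18


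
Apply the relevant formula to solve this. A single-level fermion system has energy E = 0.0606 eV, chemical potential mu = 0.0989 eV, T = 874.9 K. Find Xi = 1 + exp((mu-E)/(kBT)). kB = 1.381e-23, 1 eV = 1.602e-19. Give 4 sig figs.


Step 1: (mu - E) = 0.0989 - 0.0606 = 0.0383 eV
Step 2: x = (mu-E)*eV/(kB*T) = 0.0383*1.602e-19/(1.381e-23*874.9) = 0.5078
Step 3: exp(x) = 1.662
Step 4: Xi = 1 + 1.662 = 2.662

2.662


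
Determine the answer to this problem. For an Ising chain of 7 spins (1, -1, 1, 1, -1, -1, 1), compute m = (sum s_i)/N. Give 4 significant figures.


Step 1: Count up spins (+1): 4, down spins (-1): 3
Step 2: Total magnetization M = 4 - 3 = 1
Step 3: m = M/N = 1/7 = 0.1429

0.1429


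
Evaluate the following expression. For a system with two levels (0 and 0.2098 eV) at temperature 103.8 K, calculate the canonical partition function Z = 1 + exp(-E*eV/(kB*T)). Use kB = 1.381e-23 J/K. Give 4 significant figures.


Step 1: Compute beta*E = E*eV/(kB*T) = 0.2098*1.602e-19/(1.381e-23*103.8) = 23.45
Step 2: exp(-beta*E) = exp(-23.45) = 6.567e-11
Step 3: Z = 1 + 6.567e-11 = 1

1


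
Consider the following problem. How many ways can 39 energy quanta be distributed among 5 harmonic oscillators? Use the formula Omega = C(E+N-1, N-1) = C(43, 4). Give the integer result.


Step 1: Use binomial coefficient C(43, 4)
Step 2: Numerator = 43! / 39!
Step 3: Denominator = 4!
Step 4: Omega = 123410

123410


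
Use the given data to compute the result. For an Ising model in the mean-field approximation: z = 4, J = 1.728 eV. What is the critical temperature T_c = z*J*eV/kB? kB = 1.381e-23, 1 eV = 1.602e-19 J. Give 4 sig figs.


Step 1: z*J = 4*1.728 = 6.912 eV
Step 2: Convert to Joules: 6.912*1.602e-19 = 1.107e-18 J
Step 3: T_c = 1.107e-18 / 1.381e-23 = 8.018e+04 K

8.018e+04


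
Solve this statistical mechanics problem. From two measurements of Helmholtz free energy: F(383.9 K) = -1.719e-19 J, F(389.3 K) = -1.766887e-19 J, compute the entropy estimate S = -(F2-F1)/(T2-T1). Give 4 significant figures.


Step 1: dF = F2 - F1 = -1.766887e-19 - (-1.719e-19) = -4.7887e-21 J
Step 2: dT = T2 - T1 = 389.3 - 383.9 = 5.4 K
Step 3: S = -dF/dT = -(-4.7887e-21)/5.4 = 8.868e-22 J/K

8.868e-22


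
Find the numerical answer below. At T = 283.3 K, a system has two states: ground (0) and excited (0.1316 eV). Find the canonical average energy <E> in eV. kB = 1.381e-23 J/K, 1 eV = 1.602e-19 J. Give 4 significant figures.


Step 1: beta*E = 0.1316*1.602e-19/(1.381e-23*283.3) = 5.389
Step 2: exp(-beta*E) = 0.004568
Step 3: <E> = 0.1316*0.004568/(1+0.004568) = 0.0005984 eV

0.0005984


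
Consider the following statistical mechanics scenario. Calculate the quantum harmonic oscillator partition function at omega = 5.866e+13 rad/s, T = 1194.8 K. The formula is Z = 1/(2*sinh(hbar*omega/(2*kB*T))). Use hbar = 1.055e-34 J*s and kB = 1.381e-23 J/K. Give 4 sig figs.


Step 1: Compute x = hbar*omega/(kB*T) = 1.055e-34*5.866e+13/(1.381e-23*1194.8) = 0.3751
Step 2: x/2 = 0.1875
Step 3: sinh(x/2) = 0.1886
Step 4: Z = 1/(2*0.1886) = 2.651

2.651


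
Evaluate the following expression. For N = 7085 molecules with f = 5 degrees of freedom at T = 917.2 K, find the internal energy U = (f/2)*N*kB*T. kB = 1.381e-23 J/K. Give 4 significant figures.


Step 1: f/2 = 5/2 = 2.5
Step 2: N*kB*T = 7085*1.381e-23*917.2 = 8.974e-17
Step 3: U = 2.5 * 8.974e-17 = 2.244e-16 J

2.244e-16


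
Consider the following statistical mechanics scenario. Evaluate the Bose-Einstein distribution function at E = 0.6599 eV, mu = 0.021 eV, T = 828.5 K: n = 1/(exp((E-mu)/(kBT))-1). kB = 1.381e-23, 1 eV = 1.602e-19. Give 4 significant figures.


Step 1: (E - mu) = 0.6389 eV
Step 2: x = (E-mu)*eV/(kB*T) = 0.6389*1.602e-19/(1.381e-23*828.5) = 8.946
Step 3: exp(x) = 7674
Step 4: n = 1/(exp(x)-1) = 0.0001303

0.0001303


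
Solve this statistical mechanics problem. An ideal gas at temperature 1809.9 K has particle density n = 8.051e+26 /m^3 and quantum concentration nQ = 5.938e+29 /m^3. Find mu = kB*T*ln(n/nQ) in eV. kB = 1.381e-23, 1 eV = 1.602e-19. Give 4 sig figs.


Step 1: n/nQ = 8.051e+26/5.938e+29 = 0.001356
Step 2: ln(n/nQ) = -6.603
Step 3: mu = kB*T*ln(n/nQ) = 2.499e-20*-6.603 = -1.65e-19 J
Step 4: Convert to eV: -1.65e-19/1.602e-19 = -1.03 eV

-1.03


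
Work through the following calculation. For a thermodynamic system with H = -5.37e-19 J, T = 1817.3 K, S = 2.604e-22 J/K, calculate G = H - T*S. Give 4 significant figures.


Step 1: T*S = 1817.3 * 2.604e-22 = 4.732e-19 J
Step 2: G = H - T*S = -5.37e-19 - 4.732e-19
Step 3: G = -1.01e-18 J

-1.01e-18


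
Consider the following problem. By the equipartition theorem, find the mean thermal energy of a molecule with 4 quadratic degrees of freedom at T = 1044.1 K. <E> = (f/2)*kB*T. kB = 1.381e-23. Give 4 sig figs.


Step 1: f/2 = 4/2 = 2
Step 2: kB*T = 1.381e-23 * 1044.1 = 1.442e-20
Step 3: <E> = 2 * 1.442e-20 = 2.884e-20 J

2.884e-20


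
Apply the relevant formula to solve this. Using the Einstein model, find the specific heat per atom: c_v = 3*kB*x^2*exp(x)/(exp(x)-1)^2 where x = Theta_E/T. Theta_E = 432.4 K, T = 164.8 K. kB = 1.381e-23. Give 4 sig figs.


Step 1: x = Theta_E/T = 432.4/164.8 = 2.624
Step 2: x^2 = 6.884
Step 3: exp(x) = 13.79
Step 4: c_v = 3*1.381e-23*6.884*13.79/(13.79-1)^2 = 2.405e-23

2.405e-23


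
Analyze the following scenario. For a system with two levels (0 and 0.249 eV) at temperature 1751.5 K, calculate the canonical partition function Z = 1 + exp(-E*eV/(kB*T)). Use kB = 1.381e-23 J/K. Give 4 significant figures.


Step 1: Compute beta*E = E*eV/(kB*T) = 0.249*1.602e-19/(1.381e-23*1751.5) = 1.649
Step 2: exp(-beta*E) = exp(-1.649) = 0.1922
Step 3: Z = 1 + 0.1922 = 1.192

1.192


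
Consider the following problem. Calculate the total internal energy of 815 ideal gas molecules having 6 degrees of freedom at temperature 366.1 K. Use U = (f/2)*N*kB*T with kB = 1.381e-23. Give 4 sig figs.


Step 1: f/2 = 6/2 = 3.0
Step 2: N*kB*T = 815*1.381e-23*366.1 = 4.121e-18
Step 3: U = 3.0 * 4.121e-18 = 1.236e-17 J

1.236e-17


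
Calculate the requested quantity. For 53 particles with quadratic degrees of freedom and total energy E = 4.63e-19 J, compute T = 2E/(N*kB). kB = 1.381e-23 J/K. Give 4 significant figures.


Step 1: Numerator = 2*E = 2*4.63e-19 = 9.26e-19 J
Step 2: Denominator = N*kB = 53*1.381e-23 = 7.319e-22
Step 3: T = 9.26e-19 / 7.319e-22 = 1265 K

1265


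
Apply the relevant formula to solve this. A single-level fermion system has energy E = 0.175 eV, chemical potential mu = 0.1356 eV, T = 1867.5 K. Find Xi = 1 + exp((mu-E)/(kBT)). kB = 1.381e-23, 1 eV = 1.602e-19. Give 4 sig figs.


Step 1: (mu - E) = 0.1356 - 0.175 = -0.0394 eV
Step 2: x = (mu-E)*eV/(kB*T) = -0.0394*1.602e-19/(1.381e-23*1867.5) = -0.2447
Step 3: exp(x) = 0.7829
Step 4: Xi = 1 + 0.7829 = 1.783

1.783


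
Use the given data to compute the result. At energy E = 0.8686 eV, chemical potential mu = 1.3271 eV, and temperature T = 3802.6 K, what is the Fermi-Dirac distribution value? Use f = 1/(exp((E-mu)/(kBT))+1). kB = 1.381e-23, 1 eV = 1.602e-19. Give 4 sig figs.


Step 1: (E - mu) = 0.8686 - 1.3271 = -0.4585 eV
Step 2: Convert: (E-mu)*eV = -7.345e-20 J
Step 3: x = (E-mu)*eV/(kB*T) = -1.399
Step 4: f = 1/(exp(-1.399)+1) = 0.802

0.802


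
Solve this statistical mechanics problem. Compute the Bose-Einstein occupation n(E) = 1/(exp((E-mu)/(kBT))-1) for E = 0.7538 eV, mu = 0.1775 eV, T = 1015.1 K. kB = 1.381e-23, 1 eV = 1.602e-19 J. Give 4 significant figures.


Step 1: (E - mu) = 0.5763 eV
Step 2: x = (E-mu)*eV/(kB*T) = 0.5763*1.602e-19/(1.381e-23*1015.1) = 6.586
Step 3: exp(x) = 724.7
Step 4: n = 1/(exp(x)-1) = 0.001382

0.001382


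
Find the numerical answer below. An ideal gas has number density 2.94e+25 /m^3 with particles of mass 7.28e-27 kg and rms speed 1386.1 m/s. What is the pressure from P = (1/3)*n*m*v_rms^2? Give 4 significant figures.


Step 1: v_rms^2 = 1386.1^2 = 1.921e+06
Step 2: n*m = 2.94e+25*7.28e-27 = 0.214
Step 3: P = (1/3)*0.214*1.921e+06 = 1.371e+05 Pa

1.371e+05


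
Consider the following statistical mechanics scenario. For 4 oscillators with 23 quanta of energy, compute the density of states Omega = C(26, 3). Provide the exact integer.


Step 1: Use binomial coefficient C(26, 3)
Step 2: Numerator = 26! / 23!
Step 3: Denominator = 3!
Step 4: Omega = 2600

2600


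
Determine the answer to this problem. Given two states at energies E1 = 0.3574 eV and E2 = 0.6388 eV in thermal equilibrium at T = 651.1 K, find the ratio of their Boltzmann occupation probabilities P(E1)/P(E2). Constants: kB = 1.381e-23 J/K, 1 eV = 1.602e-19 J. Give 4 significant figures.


Step 1: Compute energy difference dE = E1 - E2 = 0.3574 - 0.6388 = -0.2814 eV
Step 2: Convert to Joules: dE_J = -0.2814 * 1.602e-19 = -4.508e-20 J
Step 3: Compute exponent = -dE_J / (kB * T) = -(-4.508e-20) / (1.381e-23 * 651.1) = 5.014
Step 4: P(E1)/P(E2) = exp(5.014) = 150.4

150.4


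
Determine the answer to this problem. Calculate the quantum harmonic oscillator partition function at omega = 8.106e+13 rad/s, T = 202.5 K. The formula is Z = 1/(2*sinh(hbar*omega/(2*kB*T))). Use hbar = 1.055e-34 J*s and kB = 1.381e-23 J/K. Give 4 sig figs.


Step 1: Compute x = hbar*omega/(kB*T) = 1.055e-34*8.106e+13/(1.381e-23*202.5) = 3.058
Step 2: x/2 = 1.529
Step 3: sinh(x/2) = 2.198
Step 4: Z = 1/(2*2.198) = 0.2274

0.2274


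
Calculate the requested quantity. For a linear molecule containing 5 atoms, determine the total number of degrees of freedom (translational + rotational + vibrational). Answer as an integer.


Step 1: Translational DOF = 3
Step 2: Rotational DOF (linear) = 2
Step 3: Vibrational DOF = 3*5 - 5 = 10
Step 4: Total = 3 + 2 + 10 = 15

15


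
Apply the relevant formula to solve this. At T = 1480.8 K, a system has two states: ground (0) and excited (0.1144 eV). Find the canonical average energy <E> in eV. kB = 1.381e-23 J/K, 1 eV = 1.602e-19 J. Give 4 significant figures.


Step 1: beta*E = 0.1144*1.602e-19/(1.381e-23*1480.8) = 0.8962
Step 2: exp(-beta*E) = 0.4081
Step 3: <E> = 0.1144*0.4081/(1+0.4081) = 0.03316 eV

0.03316


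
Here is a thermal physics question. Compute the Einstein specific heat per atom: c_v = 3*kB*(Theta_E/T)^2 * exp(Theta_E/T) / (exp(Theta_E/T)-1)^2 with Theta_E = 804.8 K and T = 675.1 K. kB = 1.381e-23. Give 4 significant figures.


Step 1: x = Theta_E/T = 804.8/675.1 = 1.192
Step 2: x^2 = 1.421
Step 3: exp(x) = 3.294
Step 4: c_v = 3*1.381e-23*1.421*3.294/(3.294-1)^2 = 3.685e-23

3.685e-23


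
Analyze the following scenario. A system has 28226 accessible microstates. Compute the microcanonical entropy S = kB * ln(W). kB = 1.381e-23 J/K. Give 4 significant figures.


Step 1: ln(W) = ln(28226) = 10.25
Step 2: S = kB * ln(W) = 1.381e-23 * 10.25
Step 3: S = 1.415e-22 J/K

1.415e-22


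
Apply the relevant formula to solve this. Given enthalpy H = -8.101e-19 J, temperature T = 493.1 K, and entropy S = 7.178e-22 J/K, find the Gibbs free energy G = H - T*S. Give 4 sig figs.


Step 1: T*S = 493.1 * 7.178e-22 = 3.539e-19 J
Step 2: G = H - T*S = -8.101e-19 - 3.539e-19
Step 3: G = -1.164e-18 J

-1.164e-18


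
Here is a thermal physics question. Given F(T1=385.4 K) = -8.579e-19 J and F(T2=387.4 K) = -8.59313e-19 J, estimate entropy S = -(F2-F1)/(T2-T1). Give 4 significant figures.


Step 1: dF = F2 - F1 = -8.59313e-19 - (-8.579e-19) = -1.413e-21 J
Step 2: dT = T2 - T1 = 387.4 - 385.4 = 2 K
Step 3: S = -dF/dT = -(-1.413e-21)/2 = 7.065e-22 J/K

7.065e-22


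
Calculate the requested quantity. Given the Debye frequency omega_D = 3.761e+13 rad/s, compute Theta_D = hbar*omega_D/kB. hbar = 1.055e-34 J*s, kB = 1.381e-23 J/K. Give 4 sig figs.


Step 1: hbar*omega_D = 1.055e-34 * 3.761e+13 = 3.968e-21 J
Step 2: Theta_D = 3.968e-21 / 1.381e-23
Step 3: Theta_D = 287.3 K

287.3


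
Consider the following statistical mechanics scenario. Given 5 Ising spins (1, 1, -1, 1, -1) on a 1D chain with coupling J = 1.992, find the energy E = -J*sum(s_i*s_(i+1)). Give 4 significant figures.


Step 1: Nearest-neighbor products: 1, -1, -1, -1
Step 2: Sum of products = -2
Step 3: E = -1.992 * -2 = 3.984

3.984


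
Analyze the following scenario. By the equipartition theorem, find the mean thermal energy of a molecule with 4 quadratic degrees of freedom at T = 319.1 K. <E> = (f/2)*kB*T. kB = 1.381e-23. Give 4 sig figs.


Step 1: f/2 = 4/2 = 2
Step 2: kB*T = 1.381e-23 * 319.1 = 4.407e-21
Step 3: <E> = 2 * 4.407e-21 = 8.814e-21 J

8.814e-21


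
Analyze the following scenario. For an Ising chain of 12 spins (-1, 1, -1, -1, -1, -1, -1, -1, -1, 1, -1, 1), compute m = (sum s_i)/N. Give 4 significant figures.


Step 1: Count up spins (+1): 3, down spins (-1): 9
Step 2: Total magnetization M = 3 - 9 = -6
Step 3: m = M/N = -6/12 = -0.5

-0.5


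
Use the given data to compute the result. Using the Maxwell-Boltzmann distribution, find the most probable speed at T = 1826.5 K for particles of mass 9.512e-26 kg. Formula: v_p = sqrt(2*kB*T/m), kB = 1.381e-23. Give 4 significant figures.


Step 1: Numerator = 2*kB*T = 2*1.381e-23*1826.5 = 5.045e-20
Step 2: Ratio = 5.045e-20 / 9.512e-26 = 5.304e+05
Step 3: v_p = sqrt(5.304e+05) = 728.3 m/s

728.3


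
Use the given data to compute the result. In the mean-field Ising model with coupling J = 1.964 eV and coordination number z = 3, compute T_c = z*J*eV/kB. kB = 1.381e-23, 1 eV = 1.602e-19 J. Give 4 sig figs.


Step 1: z*J = 3*1.964 = 5.892 eV
Step 2: Convert to Joules: 5.892*1.602e-19 = 9.439e-19 J
Step 3: T_c = 9.439e-19 / 1.381e-23 = 6.835e+04 K

6.835e+04


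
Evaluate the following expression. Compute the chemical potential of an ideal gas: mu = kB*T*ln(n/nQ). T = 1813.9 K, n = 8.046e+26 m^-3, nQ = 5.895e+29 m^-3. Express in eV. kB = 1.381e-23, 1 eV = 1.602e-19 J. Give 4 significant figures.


Step 1: n/nQ = 8.046e+26/5.895e+29 = 0.001365
Step 2: ln(n/nQ) = -6.597
Step 3: mu = kB*T*ln(n/nQ) = 2.505e-20*-6.597 = -1.652e-19 J
Step 4: Convert to eV: -1.652e-19/1.602e-19 = -1.032 eV

-1.032


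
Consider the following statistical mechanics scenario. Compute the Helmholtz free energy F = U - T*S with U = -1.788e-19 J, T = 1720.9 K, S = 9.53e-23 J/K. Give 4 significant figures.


Step 1: T*S = 1720.9 * 9.53e-23 = 1.64e-19 J
Step 2: F = U - T*S = -1.788e-19 - 1.64e-19
Step 3: F = -3.428e-19 J

-3.428e-19


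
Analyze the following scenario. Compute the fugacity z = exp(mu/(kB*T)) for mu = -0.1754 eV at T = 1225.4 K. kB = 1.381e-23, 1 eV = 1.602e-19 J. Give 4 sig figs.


Step 1: Convert mu to Joules: -0.1754*1.602e-19 = -2.81e-20 J
Step 2: kB*T = 1.381e-23*1225.4 = 1.692e-20 J
Step 3: mu/(kB*T) = -1.66
Step 4: z = exp(-1.66) = 0.1901

0.1901


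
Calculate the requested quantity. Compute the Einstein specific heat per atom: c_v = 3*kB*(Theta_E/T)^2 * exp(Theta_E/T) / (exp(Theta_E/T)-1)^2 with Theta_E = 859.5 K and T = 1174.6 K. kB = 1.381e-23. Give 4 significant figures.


Step 1: x = Theta_E/T = 859.5/1174.6 = 0.7317
Step 2: x^2 = 0.5354
Step 3: exp(x) = 2.079
Step 4: c_v = 3*1.381e-23*0.5354*2.079/(2.079-1)^2 = 3.963e-23

3.963e-23


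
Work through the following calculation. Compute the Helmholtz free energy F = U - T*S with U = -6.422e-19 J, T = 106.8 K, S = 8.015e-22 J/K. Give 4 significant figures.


Step 1: T*S = 106.8 * 8.015e-22 = 8.56e-20 J
Step 2: F = U - T*S = -6.422e-19 - 8.56e-20
Step 3: F = -7.278e-19 J

-7.278e-19


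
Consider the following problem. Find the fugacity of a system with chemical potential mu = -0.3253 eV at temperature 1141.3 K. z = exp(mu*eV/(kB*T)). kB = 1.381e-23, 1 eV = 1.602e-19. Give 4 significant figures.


Step 1: Convert mu to Joules: -0.3253*1.602e-19 = -5.211e-20 J
Step 2: kB*T = 1.381e-23*1141.3 = 1.576e-20 J
Step 3: mu/(kB*T) = -3.306
Step 4: z = exp(-3.306) = 0.03665

0.03665


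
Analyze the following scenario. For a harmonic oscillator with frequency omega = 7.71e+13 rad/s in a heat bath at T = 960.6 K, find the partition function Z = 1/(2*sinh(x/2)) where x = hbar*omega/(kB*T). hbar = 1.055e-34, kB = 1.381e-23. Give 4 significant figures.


Step 1: Compute x = hbar*omega/(kB*T) = 1.055e-34*7.71e+13/(1.381e-23*960.6) = 0.6132
Step 2: x/2 = 0.3066
Step 3: sinh(x/2) = 0.3114
Step 4: Z = 1/(2*0.3114) = 1.606

1.606


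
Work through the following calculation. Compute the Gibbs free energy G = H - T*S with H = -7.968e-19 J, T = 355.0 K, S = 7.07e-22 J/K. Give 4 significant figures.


Step 1: T*S = 355.0 * 7.07e-22 = 2.51e-19 J
Step 2: G = H - T*S = -7.968e-19 - 2.51e-19
Step 3: G = -1.048e-18 J

-1.048e-18


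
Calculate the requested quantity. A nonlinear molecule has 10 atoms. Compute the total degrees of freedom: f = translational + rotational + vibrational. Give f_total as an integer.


Step 1: Translational DOF = 3
Step 2: Rotational DOF (nonlinear) = 3
Step 3: Vibrational DOF = 3*10 - 6 = 24
Step 4: Total = 3 + 3 + 24 = 30

30


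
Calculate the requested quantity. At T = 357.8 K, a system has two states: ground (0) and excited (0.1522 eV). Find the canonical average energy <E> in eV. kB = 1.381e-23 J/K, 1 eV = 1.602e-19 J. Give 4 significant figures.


Step 1: beta*E = 0.1522*1.602e-19/(1.381e-23*357.8) = 4.934
Step 2: exp(-beta*E) = 0.007194
Step 3: <E> = 0.1522*0.007194/(1+0.007194) = 0.001087 eV

0.001087


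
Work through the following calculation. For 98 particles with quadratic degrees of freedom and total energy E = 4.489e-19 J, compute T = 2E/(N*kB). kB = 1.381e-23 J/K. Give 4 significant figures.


Step 1: Numerator = 2*E = 2*4.489e-19 = 8.978e-19 J
Step 2: Denominator = N*kB = 98*1.381e-23 = 1.353e-21
Step 3: T = 8.978e-19 / 1.353e-21 = 663.4 K

663.4


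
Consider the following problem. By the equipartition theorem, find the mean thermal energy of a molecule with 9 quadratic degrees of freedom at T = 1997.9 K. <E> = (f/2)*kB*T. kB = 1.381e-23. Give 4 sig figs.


Step 1: f/2 = 9/2 = 4.5
Step 2: kB*T = 1.381e-23 * 1997.9 = 2.759e-20
Step 3: <E> = 4.5 * 2.759e-20 = 1.242e-19 J

1.242e-19


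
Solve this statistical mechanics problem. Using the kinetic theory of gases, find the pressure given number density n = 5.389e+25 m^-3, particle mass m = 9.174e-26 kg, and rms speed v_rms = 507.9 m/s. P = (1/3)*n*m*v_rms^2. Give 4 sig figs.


Step 1: v_rms^2 = 507.9^2 = 2.58e+05
Step 2: n*m = 5.389e+25*9.174e-26 = 4.944
Step 3: P = (1/3)*4.944*2.58e+05 = 4.251e+05 Pa

4.251e+05


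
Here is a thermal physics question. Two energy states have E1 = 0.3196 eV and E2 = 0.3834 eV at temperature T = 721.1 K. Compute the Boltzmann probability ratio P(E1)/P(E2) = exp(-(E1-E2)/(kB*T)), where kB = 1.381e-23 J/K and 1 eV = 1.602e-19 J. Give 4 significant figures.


Step 1: Compute energy difference dE = E1 - E2 = 0.3196 - 0.3834 = -0.0638 eV
Step 2: Convert to Joules: dE_J = -0.0638 * 1.602e-19 = -1.022e-20 J
Step 3: Compute exponent = -dE_J / (kB * T) = -(-1.022e-20) / (1.381e-23 * 721.1) = 1.026
Step 4: P(E1)/P(E2) = exp(1.026) = 2.791

2.791


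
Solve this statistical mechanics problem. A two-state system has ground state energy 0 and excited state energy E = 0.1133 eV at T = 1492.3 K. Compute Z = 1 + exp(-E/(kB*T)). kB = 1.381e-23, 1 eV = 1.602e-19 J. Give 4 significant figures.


Step 1: Compute beta*E = E*eV/(kB*T) = 0.1133*1.602e-19/(1.381e-23*1492.3) = 0.8807
Step 2: exp(-beta*E) = exp(-0.8807) = 0.4145
Step 3: Z = 1 + 0.4145 = 1.414

1.414


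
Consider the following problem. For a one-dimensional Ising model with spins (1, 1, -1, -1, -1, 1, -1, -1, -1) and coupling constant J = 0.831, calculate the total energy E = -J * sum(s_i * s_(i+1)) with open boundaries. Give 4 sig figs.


Step 1: Nearest-neighbor products: 1, -1, 1, 1, -1, -1, 1, 1
Step 2: Sum of products = 2
Step 3: E = -0.831 * 2 = -1.662

-1.662


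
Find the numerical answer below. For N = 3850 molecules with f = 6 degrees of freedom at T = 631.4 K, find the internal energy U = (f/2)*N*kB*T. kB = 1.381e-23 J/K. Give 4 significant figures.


Step 1: f/2 = 6/2 = 3.0
Step 2: N*kB*T = 3850*1.381e-23*631.4 = 3.357e-17
Step 3: U = 3.0 * 3.357e-17 = 1.007e-16 J

1.007e-16


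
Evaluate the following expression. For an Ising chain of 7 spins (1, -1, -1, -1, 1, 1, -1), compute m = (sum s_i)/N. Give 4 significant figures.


Step 1: Count up spins (+1): 3, down spins (-1): 4
Step 2: Total magnetization M = 3 - 4 = -1
Step 3: m = M/N = -1/7 = -0.1429

-0.1429


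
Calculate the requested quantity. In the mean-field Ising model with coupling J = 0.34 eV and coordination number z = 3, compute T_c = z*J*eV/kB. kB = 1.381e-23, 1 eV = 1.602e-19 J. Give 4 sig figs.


Step 1: z*J = 3*0.34 = 1.02 eV
Step 2: Convert to Joules: 1.02*1.602e-19 = 1.634e-19 J
Step 3: T_c = 1.634e-19 / 1.381e-23 = 1.183e+04 K

1.183e+04


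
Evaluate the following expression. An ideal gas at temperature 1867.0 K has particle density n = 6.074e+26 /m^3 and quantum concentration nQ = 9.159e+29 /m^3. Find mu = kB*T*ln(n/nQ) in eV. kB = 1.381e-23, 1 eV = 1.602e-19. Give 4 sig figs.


Step 1: n/nQ = 6.074e+26/9.159e+29 = 0.0006632
Step 2: ln(n/nQ) = -7.318
Step 3: mu = kB*T*ln(n/nQ) = 2.578e-20*-7.318 = -1.887e-19 J
Step 4: Convert to eV: -1.887e-19/1.602e-19 = -1.178 eV

-1.178


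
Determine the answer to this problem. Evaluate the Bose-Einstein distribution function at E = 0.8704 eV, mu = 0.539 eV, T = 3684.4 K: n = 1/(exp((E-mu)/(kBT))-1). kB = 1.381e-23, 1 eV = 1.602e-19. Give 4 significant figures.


Step 1: (E - mu) = 0.3314 eV
Step 2: x = (E-mu)*eV/(kB*T) = 0.3314*1.602e-19/(1.381e-23*3684.4) = 1.043
Step 3: exp(x) = 2.839
Step 4: n = 1/(exp(x)-1) = 0.5438

0.5438


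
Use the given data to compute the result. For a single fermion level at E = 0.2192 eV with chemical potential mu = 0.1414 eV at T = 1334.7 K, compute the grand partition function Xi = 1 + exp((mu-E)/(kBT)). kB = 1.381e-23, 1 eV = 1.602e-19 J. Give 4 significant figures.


Step 1: (mu - E) = 0.1414 - 0.2192 = -0.0778 eV
Step 2: x = (mu-E)*eV/(kB*T) = -0.0778*1.602e-19/(1.381e-23*1334.7) = -0.6762
Step 3: exp(x) = 0.5086
Step 4: Xi = 1 + 0.5086 = 1.509

1.509


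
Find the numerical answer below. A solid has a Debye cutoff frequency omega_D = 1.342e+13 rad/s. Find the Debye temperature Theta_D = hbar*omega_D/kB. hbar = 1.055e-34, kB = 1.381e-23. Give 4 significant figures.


Step 1: hbar*omega_D = 1.055e-34 * 1.342e+13 = 1.416e-21 J
Step 2: Theta_D = 1.416e-21 / 1.381e-23
Step 3: Theta_D = 102.5 K

102.5


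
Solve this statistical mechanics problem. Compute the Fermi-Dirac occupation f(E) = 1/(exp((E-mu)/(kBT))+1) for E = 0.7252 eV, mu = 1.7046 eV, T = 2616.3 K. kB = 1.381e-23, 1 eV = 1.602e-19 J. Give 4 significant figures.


Step 1: (E - mu) = 0.7252 - 1.7046 = -0.9794 eV
Step 2: Convert: (E-mu)*eV = -1.569e-19 J
Step 3: x = (E-mu)*eV/(kB*T) = -4.343
Step 4: f = 1/(exp(-4.343)+1) = 0.9872

0.9872


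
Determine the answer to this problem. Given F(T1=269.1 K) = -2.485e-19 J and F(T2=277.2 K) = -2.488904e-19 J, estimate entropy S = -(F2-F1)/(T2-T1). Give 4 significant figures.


Step 1: dF = F2 - F1 = -2.488904e-19 - (-2.485e-19) = -3.904e-22 J
Step 2: dT = T2 - T1 = 277.2 - 269.1 = 8.1 K
Step 3: S = -dF/dT = -(-3.904e-22)/8.1 = 4.82e-23 J/K

4.82e-23


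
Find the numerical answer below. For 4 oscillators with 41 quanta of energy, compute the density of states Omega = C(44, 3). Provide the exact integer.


Step 1: Use binomial coefficient C(44, 3)
Step 2: Numerator = 44! / 41!
Step 3: Denominator = 3!
Step 4: Omega = 13244

13244


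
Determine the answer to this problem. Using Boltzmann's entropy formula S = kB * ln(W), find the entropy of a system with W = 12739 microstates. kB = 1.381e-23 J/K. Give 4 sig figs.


Step 1: ln(W) = ln(12739) = 9.452
Step 2: S = kB * ln(W) = 1.381e-23 * 9.452
Step 3: S = 1.305e-22 J/K

1.305e-22


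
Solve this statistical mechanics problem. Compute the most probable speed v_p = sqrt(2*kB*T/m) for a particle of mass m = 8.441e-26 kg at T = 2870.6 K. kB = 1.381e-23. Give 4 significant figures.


Step 1: Numerator = 2*kB*T = 2*1.381e-23*2870.6 = 7.929e-20
Step 2: Ratio = 7.929e-20 / 8.441e-26 = 9.393e+05
Step 3: v_p = sqrt(9.393e+05) = 969.2 m/s

969.2


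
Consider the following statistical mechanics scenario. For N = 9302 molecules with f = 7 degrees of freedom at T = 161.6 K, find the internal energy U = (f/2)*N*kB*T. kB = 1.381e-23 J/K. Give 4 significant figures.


Step 1: f/2 = 7/2 = 3.5
Step 2: N*kB*T = 9302*1.381e-23*161.6 = 2.076e-17
Step 3: U = 3.5 * 2.076e-17 = 7.266e-17 J

7.266e-17


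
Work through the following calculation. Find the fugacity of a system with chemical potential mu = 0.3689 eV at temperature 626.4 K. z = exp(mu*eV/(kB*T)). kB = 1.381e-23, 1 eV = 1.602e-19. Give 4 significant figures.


Step 1: Convert mu to Joules: 0.3689*1.602e-19 = 5.91e-20 J
Step 2: kB*T = 1.381e-23*626.4 = 8.651e-21 J
Step 3: mu/(kB*T) = 6.832
Step 4: z = exp(6.832) = 926.7

926.7


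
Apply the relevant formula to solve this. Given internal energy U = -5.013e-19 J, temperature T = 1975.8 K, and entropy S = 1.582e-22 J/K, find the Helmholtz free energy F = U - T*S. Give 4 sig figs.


Step 1: T*S = 1975.8 * 1.582e-22 = 3.126e-19 J
Step 2: F = U - T*S = -5.013e-19 - 3.126e-19
Step 3: F = -8.139e-19 J

-8.139e-19


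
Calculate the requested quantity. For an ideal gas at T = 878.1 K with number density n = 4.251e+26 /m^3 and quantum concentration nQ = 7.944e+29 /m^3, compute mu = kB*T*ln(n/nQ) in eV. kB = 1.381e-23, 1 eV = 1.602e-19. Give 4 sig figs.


Step 1: n/nQ = 4.251e+26/7.944e+29 = 0.0005351
Step 2: ln(n/nQ) = -7.533
Step 3: mu = kB*T*ln(n/nQ) = 1.213e-20*-7.533 = -9.135e-20 J
Step 4: Convert to eV: -9.135e-20/1.602e-19 = -0.5702 eV

-0.5702


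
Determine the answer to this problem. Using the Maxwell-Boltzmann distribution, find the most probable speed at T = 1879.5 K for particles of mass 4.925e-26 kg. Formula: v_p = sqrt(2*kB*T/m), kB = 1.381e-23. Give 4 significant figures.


Step 1: Numerator = 2*kB*T = 2*1.381e-23*1879.5 = 5.191e-20
Step 2: Ratio = 5.191e-20 / 4.925e-26 = 1.054e+06
Step 3: v_p = sqrt(1.054e+06) = 1027 m/s

1027


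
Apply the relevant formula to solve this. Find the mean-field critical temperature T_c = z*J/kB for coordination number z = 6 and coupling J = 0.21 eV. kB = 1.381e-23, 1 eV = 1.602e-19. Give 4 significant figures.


Step 1: z*J = 6*0.21 = 1.26 eV
Step 2: Convert to Joules: 1.26*1.602e-19 = 2.019e-19 J
Step 3: T_c = 2.019e-19 / 1.381e-23 = 1.462e+04 K

1.462e+04


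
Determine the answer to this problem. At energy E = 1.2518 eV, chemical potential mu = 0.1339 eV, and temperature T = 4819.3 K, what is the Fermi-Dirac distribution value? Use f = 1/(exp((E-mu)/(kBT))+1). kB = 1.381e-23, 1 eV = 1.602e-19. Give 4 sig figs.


Step 1: (E - mu) = 1.2518 - 0.1339 = 1.118 eV
Step 2: Convert: (E-mu)*eV = 1.791e-19 J
Step 3: x = (E-mu)*eV/(kB*T) = 2.691
Step 4: f = 1/(exp(2.691)+1) = 0.06352

0.06352


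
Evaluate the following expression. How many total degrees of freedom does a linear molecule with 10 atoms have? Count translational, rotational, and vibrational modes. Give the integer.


Step 1: Translational DOF = 3
Step 2: Rotational DOF (linear) = 2
Step 3: Vibrational DOF = 3*10 - 5 = 25
Step 4: Total = 3 + 2 + 25 = 30

30


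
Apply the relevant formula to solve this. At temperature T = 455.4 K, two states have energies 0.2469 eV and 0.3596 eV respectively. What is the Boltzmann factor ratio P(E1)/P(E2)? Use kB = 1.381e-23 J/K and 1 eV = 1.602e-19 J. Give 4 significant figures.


Step 1: Compute energy difference dE = E1 - E2 = 0.2469 - 0.3596 = -0.1127 eV
Step 2: Convert to Joules: dE_J = -0.1127 * 1.602e-19 = -1.805e-20 J
Step 3: Compute exponent = -dE_J / (kB * T) = -(-1.805e-20) / (1.381e-23 * 455.4) = 2.871
Step 4: P(E1)/P(E2) = exp(2.871) = 17.65

17.65


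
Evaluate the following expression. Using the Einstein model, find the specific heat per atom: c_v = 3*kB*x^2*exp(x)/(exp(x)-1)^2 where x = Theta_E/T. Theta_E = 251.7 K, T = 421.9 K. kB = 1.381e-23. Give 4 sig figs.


Step 1: x = Theta_E/T = 251.7/421.9 = 0.5966
Step 2: x^2 = 0.3559
Step 3: exp(x) = 1.816
Step 4: c_v = 3*1.381e-23*0.3559*1.816/(1.816-1)^2 = 4.022e-23

4.022e-23


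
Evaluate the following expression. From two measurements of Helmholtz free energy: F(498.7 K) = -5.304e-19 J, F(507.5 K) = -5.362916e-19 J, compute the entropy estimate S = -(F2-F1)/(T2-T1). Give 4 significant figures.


Step 1: dF = F2 - F1 = -5.362916e-19 - (-5.304e-19) = -5.8916e-21 J
Step 2: dT = T2 - T1 = 507.5 - 498.7 = 8.8 K
Step 3: S = -dF/dT = -(-5.8916e-21)/8.8 = 6.695e-22 J/K

6.695e-22


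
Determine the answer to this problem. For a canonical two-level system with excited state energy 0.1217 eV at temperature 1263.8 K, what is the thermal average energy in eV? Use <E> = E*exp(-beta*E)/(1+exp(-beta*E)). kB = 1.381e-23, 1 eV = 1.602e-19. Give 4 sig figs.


Step 1: beta*E = 0.1217*1.602e-19/(1.381e-23*1263.8) = 1.117
Step 2: exp(-beta*E) = 0.3272
Step 3: <E> = 0.1217*0.3272/(1+0.3272) = 0.03001 eV

0.03001


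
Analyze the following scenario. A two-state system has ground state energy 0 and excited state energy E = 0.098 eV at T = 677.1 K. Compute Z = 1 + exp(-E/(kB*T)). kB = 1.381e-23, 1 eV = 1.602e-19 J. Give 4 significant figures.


Step 1: Compute beta*E = E*eV/(kB*T) = 0.098*1.602e-19/(1.381e-23*677.1) = 1.679
Step 2: exp(-beta*E) = exp(-1.679) = 0.1866
Step 3: Z = 1 + 0.1866 = 1.187

1.187


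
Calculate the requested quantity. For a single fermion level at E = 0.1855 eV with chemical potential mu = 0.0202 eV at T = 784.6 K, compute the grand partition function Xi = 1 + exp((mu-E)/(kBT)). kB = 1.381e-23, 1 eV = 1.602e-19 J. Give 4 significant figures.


Step 1: (mu - E) = 0.0202 - 0.1855 = -0.1653 eV
Step 2: x = (mu-E)*eV/(kB*T) = -0.1653*1.602e-19/(1.381e-23*784.6) = -2.444
Step 3: exp(x) = 0.08682
Step 4: Xi = 1 + 0.08682 = 1.087

1.087


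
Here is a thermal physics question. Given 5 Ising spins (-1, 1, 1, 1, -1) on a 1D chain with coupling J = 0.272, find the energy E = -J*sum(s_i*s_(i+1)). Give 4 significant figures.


Step 1: Nearest-neighbor products: -1, 1, 1, -1
Step 2: Sum of products = 0
Step 3: E = -0.272 * 0 = 0

0


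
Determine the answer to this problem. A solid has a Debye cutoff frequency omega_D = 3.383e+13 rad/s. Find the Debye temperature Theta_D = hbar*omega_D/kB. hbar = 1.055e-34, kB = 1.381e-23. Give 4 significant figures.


Step 1: hbar*omega_D = 1.055e-34 * 3.383e+13 = 3.569e-21 J
Step 2: Theta_D = 3.569e-21 / 1.381e-23
Step 3: Theta_D = 258.4 K

258.4


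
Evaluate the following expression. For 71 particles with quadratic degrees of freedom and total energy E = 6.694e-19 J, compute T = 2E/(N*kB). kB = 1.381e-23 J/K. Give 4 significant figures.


Step 1: Numerator = 2*E = 2*6.694e-19 = 1.339e-18 J
Step 2: Denominator = N*kB = 71*1.381e-23 = 9.805e-22
Step 3: T = 1.339e-18 / 9.805e-22 = 1365 K

1365


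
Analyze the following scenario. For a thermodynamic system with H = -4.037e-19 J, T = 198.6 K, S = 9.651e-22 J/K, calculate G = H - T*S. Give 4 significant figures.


Step 1: T*S = 198.6 * 9.651e-22 = 1.917e-19 J
Step 2: G = H - T*S = -4.037e-19 - 1.917e-19
Step 3: G = -5.954e-19 J

-5.954e-19


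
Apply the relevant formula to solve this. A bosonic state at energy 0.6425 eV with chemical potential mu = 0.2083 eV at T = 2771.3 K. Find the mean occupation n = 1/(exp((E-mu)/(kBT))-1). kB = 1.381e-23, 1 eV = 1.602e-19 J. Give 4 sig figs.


Step 1: (E - mu) = 0.4342 eV
Step 2: x = (E-mu)*eV/(kB*T) = 0.4342*1.602e-19/(1.381e-23*2771.3) = 1.818
Step 3: exp(x) = 6.156
Step 4: n = 1/(exp(x)-1) = 0.1939

0.1939


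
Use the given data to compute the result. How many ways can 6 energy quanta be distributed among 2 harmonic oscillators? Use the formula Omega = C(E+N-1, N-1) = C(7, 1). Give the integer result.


Step 1: Use binomial coefficient C(7, 1)
Step 2: Numerator = 7! / 6!
Step 3: Denominator = 1!
Step 4: Omega = 7

7


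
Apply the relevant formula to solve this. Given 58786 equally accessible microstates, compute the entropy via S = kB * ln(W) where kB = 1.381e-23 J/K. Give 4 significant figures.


Step 1: ln(W) = ln(58786) = 10.98
Step 2: S = kB * ln(W) = 1.381e-23 * 10.98
Step 3: S = 1.517e-22 J/K

1.517e-22


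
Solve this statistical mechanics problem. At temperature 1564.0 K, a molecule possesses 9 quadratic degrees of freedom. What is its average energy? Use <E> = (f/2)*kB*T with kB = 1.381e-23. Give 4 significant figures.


Step 1: f/2 = 9/2 = 4.5
Step 2: kB*T = 1.381e-23 * 1564.0 = 2.16e-20
Step 3: <E> = 4.5 * 2.16e-20 = 9.719e-20 J

9.719e-20


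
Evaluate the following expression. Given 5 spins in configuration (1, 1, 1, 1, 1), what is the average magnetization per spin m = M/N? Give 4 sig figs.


Step 1: Count up spins (+1): 5, down spins (-1): 0
Step 2: Total magnetization M = 5 - 0 = 5
Step 3: m = M/N = 5/5 = 1

1


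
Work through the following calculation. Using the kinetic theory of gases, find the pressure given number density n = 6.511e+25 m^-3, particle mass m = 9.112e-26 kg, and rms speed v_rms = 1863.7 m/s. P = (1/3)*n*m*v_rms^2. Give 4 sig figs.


Step 1: v_rms^2 = 1863.7^2 = 3.473e+06
Step 2: n*m = 6.511e+25*9.112e-26 = 5.933
Step 3: P = (1/3)*5.933*3.473e+06 = 6.869e+06 Pa

6.869e+06


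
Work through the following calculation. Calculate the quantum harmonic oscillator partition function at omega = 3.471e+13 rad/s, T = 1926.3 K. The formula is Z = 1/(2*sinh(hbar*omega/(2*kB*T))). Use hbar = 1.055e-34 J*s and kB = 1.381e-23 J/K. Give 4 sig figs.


Step 1: Compute x = hbar*omega/(kB*T) = 1.055e-34*3.471e+13/(1.381e-23*1926.3) = 0.1377
Step 2: x/2 = 0.06883
Step 3: sinh(x/2) = 0.06888
Step 4: Z = 1/(2*0.06888) = 7.259

7.259


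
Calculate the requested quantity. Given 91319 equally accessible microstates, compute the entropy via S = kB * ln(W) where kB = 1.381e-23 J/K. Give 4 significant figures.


Step 1: ln(W) = ln(91319) = 11.42
Step 2: S = kB * ln(W) = 1.381e-23 * 11.42
Step 3: S = 1.577e-22 J/K

1.577e-22


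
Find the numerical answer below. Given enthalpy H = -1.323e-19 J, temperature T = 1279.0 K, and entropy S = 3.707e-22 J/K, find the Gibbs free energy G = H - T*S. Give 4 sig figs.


Step 1: T*S = 1279.0 * 3.707e-22 = 4.741e-19 J
Step 2: G = H - T*S = -1.323e-19 - 4.741e-19
Step 3: G = -6.064e-19 J

-6.064e-19


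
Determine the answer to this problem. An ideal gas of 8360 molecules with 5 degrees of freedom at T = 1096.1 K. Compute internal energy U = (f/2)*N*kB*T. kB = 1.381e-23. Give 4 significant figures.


Step 1: f/2 = 5/2 = 2.5
Step 2: N*kB*T = 8360*1.381e-23*1096.1 = 1.265e-16
Step 3: U = 2.5 * 1.265e-16 = 3.164e-16 J

3.164e-16


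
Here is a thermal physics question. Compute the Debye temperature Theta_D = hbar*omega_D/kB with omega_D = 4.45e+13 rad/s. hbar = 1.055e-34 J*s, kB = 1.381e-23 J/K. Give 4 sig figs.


Step 1: hbar*omega_D = 1.055e-34 * 4.45e+13 = 4.695e-21 J
Step 2: Theta_D = 4.695e-21 / 1.381e-23
Step 3: Theta_D = 340 K

340


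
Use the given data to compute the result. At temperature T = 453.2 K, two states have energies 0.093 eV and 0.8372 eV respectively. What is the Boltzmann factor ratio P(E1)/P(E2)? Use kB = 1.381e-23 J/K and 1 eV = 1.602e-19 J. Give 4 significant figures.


Step 1: Compute energy difference dE = E1 - E2 = 0.093 - 0.8372 = -0.7442 eV
Step 2: Convert to Joules: dE_J = -0.7442 * 1.602e-19 = -1.192e-19 J
Step 3: Compute exponent = -dE_J / (kB * T) = -(-1.192e-19) / (1.381e-23 * 453.2) = 19.05
Step 4: P(E1)/P(E2) = exp(19.05) = 1.874e+08

1.874e+08


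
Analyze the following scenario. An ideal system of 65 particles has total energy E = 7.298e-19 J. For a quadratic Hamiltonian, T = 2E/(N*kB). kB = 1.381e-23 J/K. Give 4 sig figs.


Step 1: Numerator = 2*E = 2*7.298e-19 = 1.46e-18 J
Step 2: Denominator = N*kB = 65*1.381e-23 = 8.977e-22
Step 3: T = 1.46e-18 / 8.977e-22 = 1626 K

1626


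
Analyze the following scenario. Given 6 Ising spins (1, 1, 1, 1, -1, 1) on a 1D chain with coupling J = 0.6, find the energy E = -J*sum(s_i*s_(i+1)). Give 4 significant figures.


Step 1: Nearest-neighbor products: 1, 1, 1, -1, -1
Step 2: Sum of products = 1
Step 3: E = -0.6 * 1 = -0.6

-0.6


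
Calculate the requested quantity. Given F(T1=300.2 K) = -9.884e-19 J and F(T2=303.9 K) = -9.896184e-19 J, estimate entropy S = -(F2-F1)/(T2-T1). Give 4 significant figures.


Step 1: dF = F2 - F1 = -9.896184e-19 - (-9.884e-19) = -1.2184e-21 J
Step 2: dT = T2 - T1 = 303.9 - 300.2 = 3.7 K
Step 3: S = -dF/dT = -(-1.2184e-21)/3.7 = 3.293e-22 J/K

3.293e-22


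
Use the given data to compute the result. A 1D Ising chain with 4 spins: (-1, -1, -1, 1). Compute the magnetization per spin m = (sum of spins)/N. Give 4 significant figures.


Step 1: Count up spins (+1): 1, down spins (-1): 3
Step 2: Total magnetization M = 1 - 3 = -2
Step 3: m = M/N = -2/4 = -0.5

-0.5


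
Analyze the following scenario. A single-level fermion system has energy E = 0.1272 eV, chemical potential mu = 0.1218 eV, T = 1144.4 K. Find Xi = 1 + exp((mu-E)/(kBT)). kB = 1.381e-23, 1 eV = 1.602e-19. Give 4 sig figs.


Step 1: (mu - E) = 0.1218 - 0.1272 = -0.0054 eV
Step 2: x = (mu-E)*eV/(kB*T) = -0.0054*1.602e-19/(1.381e-23*1144.4) = -0.05474
Step 3: exp(x) = 0.9467
Step 4: Xi = 1 + 0.9467 = 1.947

1.947


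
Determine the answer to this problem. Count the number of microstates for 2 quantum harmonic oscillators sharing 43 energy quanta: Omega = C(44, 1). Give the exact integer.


Step 1: Use binomial coefficient C(44, 1)
Step 2: Numerator = 44! / 43!
Step 3: Denominator = 1!
Step 4: Omega = 44

44
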